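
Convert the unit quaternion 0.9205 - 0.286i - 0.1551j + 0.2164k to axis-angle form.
axis = (-0.7319, -0.3969, 0.5538), θ = 46°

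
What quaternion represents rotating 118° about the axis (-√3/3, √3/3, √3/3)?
0.515 - 0.4949i + 0.4949j + 0.4949k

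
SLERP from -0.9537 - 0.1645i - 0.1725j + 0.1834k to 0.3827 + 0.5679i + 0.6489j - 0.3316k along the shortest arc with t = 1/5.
-0.8888 - 0.2676i - 0.2928j + 0.2297k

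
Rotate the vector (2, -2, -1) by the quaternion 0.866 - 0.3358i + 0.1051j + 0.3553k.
(2.879, -0.611, -0.58)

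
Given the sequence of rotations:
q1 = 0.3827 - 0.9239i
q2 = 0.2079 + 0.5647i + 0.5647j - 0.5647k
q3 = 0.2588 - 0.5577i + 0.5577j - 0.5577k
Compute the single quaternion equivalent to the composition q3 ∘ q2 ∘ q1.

q2 · q1 = 0.6013 + 0.024i + 0.7378j + 0.3056k
q3 · q2 · q1 = -0.072 + 0.2528i + 0.6833j - 0.6811k
-0.072 + 0.2528i + 0.6833j - 0.6811k


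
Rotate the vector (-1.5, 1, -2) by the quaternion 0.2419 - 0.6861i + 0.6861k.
(1.463, -2.045, 0.963)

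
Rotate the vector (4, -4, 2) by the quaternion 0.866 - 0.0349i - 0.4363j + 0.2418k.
(2.018, -2.027, 5.275)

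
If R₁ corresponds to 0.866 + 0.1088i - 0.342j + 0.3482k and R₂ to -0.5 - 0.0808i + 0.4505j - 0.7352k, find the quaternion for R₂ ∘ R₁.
-0.0141 - 0.2189i + 0.5093j - 0.8322k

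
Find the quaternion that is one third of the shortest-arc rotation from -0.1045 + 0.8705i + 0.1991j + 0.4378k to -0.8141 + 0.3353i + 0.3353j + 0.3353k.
-0.3865 + 0.76i + 0.2725j + 0.4458k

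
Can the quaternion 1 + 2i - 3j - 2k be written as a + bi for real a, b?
No. The quaternion 1 + 2i - 3j - 2k has j-coefficient y = -3 and k-coefficient z = -2, not both zero, so it does not lie in the complex subalgebra spanned by 1 and i.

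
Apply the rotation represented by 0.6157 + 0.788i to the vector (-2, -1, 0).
(-2, 0.242, -0.97)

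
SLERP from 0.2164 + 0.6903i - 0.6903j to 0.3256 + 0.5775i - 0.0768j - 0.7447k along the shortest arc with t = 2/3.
0.3251 + 0.6966i - 0.327j - 0.5497k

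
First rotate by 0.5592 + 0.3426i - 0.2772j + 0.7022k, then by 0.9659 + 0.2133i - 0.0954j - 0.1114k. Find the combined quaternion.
0.5188 + 0.3523i - 0.509j + 0.5895k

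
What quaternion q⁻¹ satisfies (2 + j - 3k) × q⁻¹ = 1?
0.1429 - 0.0714j + 0.2143k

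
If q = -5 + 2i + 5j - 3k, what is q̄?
-5 - 2i - 5j + 3k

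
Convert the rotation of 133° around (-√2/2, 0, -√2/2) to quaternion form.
0.3987 - 0.6485i - 0.6485k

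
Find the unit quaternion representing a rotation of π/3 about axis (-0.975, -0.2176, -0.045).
0.866 - 0.4875i - 0.1088j - 0.0225k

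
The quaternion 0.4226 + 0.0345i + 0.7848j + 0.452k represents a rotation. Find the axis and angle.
axis = (0.0381, 0.8659, 0.4987), θ = 130°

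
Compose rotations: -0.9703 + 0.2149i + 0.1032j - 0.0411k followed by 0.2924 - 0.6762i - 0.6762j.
-0.0686 + 0.7467i + 0.6585j + 0.0635k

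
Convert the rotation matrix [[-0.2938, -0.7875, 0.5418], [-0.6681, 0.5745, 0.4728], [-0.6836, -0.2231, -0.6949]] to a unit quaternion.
0.3827 - 0.4546i + 0.8005j + 0.078k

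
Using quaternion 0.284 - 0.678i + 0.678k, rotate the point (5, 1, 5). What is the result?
(-4.579, 3.012, -4.579)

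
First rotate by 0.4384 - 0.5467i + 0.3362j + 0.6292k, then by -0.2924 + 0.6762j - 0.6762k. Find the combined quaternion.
0.0699 + 0.8127i + 0.5678j - 0.1107k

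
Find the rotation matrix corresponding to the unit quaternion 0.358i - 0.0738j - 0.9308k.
[[-0.7437, -0.0528, -0.6665], [-0.0528, -0.9891, 0.1374], [-0.6665, 0.1374, 0.7328]]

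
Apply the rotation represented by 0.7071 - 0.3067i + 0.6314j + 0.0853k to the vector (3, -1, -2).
(-0.609, -2.68, -2.539)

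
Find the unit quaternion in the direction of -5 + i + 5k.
-0.7001 + 0.14i + 0.7001k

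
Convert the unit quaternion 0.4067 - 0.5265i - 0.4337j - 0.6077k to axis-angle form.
axis = (-0.5763, -0.4747, -0.6652), θ = 132°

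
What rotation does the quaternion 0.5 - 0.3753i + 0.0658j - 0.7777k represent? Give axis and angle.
axis = (-0.4334, 0.076, -0.898), θ = 2π/3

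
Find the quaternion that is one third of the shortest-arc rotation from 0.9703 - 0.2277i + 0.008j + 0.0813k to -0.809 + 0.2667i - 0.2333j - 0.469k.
0.9404 - 0.2472i + 0.086j + 0.2173k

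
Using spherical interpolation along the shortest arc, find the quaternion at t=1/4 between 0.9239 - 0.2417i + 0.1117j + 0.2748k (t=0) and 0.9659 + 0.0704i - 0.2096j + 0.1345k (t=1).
0.9548 - 0.1661i + 0.0309j + 0.2444k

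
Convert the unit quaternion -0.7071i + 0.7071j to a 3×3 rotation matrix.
[[0, -1, 0], [-1, 0, 0], [0, 0, -1]]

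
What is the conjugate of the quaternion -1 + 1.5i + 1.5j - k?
-1 - 1.5i - 1.5j + k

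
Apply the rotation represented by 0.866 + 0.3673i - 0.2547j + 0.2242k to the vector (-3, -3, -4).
(0.523, 0.509, -5.785)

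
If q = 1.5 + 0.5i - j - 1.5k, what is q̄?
1.5 - 0.5i + j + 1.5k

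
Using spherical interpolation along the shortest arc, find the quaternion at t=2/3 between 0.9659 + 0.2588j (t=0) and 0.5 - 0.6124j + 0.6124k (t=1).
0.7992 - 0.3665j + 0.4764k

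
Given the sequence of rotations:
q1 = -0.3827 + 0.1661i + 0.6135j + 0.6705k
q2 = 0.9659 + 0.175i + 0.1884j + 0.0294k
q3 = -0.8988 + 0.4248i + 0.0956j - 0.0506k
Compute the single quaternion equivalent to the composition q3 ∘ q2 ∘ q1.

q2 · q1 = -0.534 + 0.2017i + 0.408j + 0.7125k
q3 · q2 · q1 = 0.3913 - 0.3194i - 0.7306j - 0.4593k
0.3913 - 0.3194i - 0.7306j - 0.4593k


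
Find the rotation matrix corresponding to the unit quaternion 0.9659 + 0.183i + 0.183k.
[[0.933, -0.3535, 0.067], [0.3535, 0.866, -0.3535], [0.067, 0.3535, 0.933]]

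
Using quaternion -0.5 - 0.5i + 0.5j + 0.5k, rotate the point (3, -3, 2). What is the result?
(-2, -3, -3)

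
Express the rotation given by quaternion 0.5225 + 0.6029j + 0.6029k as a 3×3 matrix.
[[-0.454, -0.63, 0.63], [0.63, 0.273, 0.727], [-0.63, 0.727, 0.273]]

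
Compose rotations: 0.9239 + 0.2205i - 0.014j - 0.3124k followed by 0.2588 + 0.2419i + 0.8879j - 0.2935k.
0.1065 - 0.0009i + 0.8276j - 0.5512k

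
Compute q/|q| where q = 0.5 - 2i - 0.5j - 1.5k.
0.1925 - 0.7698i - 0.1925j - 0.5774k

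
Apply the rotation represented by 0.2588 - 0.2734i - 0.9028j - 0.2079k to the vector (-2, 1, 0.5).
(1.858, 0.25, -1.318)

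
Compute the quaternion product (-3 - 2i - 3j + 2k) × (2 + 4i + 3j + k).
9 - 25i - 5j + 7k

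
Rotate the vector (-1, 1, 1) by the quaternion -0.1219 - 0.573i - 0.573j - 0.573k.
(1.627, -0.593, -0.034)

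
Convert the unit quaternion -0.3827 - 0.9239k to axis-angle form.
axis = (0, 0, -1), θ = 5π/4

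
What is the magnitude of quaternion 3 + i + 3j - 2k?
√23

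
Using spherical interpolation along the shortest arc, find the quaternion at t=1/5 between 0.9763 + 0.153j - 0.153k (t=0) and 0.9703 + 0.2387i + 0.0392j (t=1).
0.9825 + 0.0485i + 0.1311j - 0.1231k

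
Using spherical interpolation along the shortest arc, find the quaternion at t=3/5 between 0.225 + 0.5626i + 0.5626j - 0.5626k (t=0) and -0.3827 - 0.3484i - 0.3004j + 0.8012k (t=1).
0.3272 + 0.445i + 0.4156j - 0.7226k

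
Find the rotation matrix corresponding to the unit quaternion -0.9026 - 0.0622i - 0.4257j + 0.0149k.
[[0.6371, 0.0799, 0.7666], [0.0261, 0.9918, -0.125], [-0.7703, 0.0996, 0.6298]]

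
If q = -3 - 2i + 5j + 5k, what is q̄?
-3 + 2i - 5j - 5k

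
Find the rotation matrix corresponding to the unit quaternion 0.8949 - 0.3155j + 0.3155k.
[[0.6018, -0.5647, -0.5647], [0.5647, 0.8009, -0.1991], [0.5647, -0.1991, 0.8009]]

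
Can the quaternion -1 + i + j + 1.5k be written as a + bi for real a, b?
No. The quaternion -1 + i + j + 1.5k has j-coefficient y = 1 and k-coefficient z = 1.5, not both zero, so it does not lie in the complex subalgebra spanned by 1 and i.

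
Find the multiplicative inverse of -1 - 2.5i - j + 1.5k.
-0.0952 + 0.2381i + 0.0952j - 0.1429k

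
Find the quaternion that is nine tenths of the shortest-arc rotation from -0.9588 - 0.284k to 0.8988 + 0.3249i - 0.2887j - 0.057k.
-0.9183 - 0.2954i + 0.2625j + 0.0219k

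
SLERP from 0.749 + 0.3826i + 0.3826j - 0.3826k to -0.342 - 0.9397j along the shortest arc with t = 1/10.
0.7322 + 0.3539i + 0.462j - 0.3539k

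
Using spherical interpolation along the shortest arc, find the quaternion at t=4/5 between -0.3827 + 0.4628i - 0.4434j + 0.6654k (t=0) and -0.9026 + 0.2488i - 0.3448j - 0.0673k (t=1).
-0.8553 + 0.3192i - 0.3961j + 0.0982k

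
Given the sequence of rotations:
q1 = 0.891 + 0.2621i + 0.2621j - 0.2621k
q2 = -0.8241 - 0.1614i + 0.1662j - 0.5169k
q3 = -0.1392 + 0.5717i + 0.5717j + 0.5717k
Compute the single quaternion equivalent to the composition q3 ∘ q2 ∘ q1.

q2 · q1 = -0.871 - 0.2679i - 0.2457j - 0.3304k
q3 · q2 · q1 = 0.6038 - 0.5091i - 0.428j - 0.4393k
0.6038 - 0.5091i - 0.428j - 0.4393k


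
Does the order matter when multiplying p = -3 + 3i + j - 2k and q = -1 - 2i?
Yes: pq = 9 + 3i + 3j + 4k ≠ 9 + 3i - 5j = qp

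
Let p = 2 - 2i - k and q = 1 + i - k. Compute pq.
3 - 3j - 3k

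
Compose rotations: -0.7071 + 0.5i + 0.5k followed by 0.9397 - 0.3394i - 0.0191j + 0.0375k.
-0.5135 + 0.7003i + 0.202j + 0.4529k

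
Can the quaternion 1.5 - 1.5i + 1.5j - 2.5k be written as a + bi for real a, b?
No. The quaternion 1.5 - 1.5i + 1.5j - 2.5k has j-coefficient y = 1.5 and k-coefficient z = -2.5, not both zero, so it does not lie in the complex subalgebra spanned by 1 and i.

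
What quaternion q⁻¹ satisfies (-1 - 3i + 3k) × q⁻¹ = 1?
-0.0526 + 0.1579i - 0.1579k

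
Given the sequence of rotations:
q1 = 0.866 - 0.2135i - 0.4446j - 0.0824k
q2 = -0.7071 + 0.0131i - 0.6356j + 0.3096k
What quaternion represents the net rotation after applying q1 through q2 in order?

q2 · q1 = -0.8666 + 0.3523i - 0.3011j + 0.1849k
-0.8666 + 0.3523i - 0.3011j + 0.1849k


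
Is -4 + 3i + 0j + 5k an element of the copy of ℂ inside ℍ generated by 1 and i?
No. The quaternion -4 + 3i + 5k has j-coefficient y = 0 and k-coefficient z = 5, not both zero, so it does not lie in the complex subalgebra spanned by 1 and i.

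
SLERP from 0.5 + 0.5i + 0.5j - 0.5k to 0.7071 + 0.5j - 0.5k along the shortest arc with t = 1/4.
0.5688 + 0.3834i + 0.5145j - 0.5145k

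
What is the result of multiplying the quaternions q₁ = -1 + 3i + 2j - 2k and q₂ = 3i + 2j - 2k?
-17 - 3i - 2j + 2k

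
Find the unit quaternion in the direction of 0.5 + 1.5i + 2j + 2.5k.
0.14 + 0.4201i + 0.5601j + 0.7001k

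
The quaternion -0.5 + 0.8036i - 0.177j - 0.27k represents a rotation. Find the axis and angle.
axis = (0.9279, -0.2044, -0.3118), θ = 4π/3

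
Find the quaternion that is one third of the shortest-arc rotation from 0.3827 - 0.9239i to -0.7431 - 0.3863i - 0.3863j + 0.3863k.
-0.0342 - 0.9644i - 0.1855j + 0.1855k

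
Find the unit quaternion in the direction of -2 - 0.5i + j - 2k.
-0.6576 - 0.1644i + 0.3288j - 0.6576k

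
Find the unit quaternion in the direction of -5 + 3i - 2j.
-0.8111 + 0.4867i - 0.3244j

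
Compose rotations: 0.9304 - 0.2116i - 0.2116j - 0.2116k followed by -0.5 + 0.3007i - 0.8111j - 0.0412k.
-0.5819 + 0.5485i - 0.5765j - 0.1678k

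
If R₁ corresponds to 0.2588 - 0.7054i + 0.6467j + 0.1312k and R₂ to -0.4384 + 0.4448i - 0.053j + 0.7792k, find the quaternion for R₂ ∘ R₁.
0.1323 - 0.0865i - 0.9052j + 0.3944k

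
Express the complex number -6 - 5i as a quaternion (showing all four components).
-6 - 5i + 0j + 0k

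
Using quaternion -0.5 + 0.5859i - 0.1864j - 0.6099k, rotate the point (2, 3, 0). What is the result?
(-2.112, -0.509, -2.878)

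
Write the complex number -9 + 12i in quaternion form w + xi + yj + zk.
-9 + 12i + 0j + 0k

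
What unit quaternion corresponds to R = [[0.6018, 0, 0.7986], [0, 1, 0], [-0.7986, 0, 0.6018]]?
0.8949 + 0.4462j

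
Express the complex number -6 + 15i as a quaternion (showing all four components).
-6 + 15i + 0j + 0k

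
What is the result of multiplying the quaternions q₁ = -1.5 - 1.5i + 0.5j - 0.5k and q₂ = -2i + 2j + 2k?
-3 + 5i + j - 5k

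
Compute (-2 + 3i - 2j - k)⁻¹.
-0.1111 - 0.1667i + 0.1111j + 0.0556k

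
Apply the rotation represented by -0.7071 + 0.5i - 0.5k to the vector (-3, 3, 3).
(-5.121, 0, 0.879)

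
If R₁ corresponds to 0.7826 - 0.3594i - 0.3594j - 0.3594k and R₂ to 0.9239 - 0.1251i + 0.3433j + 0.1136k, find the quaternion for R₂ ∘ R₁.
0.8423 - 0.5125i - 0.1492j - 0.0748k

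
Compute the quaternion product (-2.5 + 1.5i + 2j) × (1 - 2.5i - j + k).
3.25 + 9.75i + 3j + k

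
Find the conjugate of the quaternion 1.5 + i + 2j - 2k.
1.5 - i - 2j + 2k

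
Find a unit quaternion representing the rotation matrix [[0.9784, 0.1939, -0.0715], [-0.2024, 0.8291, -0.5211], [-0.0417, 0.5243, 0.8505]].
0.9563 + 0.2733i - 0.0078j - 0.1036k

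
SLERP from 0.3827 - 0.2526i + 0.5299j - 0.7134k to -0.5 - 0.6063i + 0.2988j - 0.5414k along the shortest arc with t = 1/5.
0.2083 - 0.3617i + 0.5258j - 0.7412k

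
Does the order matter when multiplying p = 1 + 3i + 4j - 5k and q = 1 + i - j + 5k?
Yes: pq = 27 + 19i - 17j - 7k ≠ 27 - 11i + 23j + 7k = qp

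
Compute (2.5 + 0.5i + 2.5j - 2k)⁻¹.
0.1493 - 0.0299i - 0.1493j + 0.1194k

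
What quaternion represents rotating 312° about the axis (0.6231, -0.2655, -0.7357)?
-0.9135 + 0.2534i - 0.108j - 0.2992k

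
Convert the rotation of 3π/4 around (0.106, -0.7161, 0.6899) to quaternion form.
0.3827 + 0.0979i - 0.6616j + 0.6374k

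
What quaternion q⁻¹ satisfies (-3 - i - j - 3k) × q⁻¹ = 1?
-0.15 + 0.05i + 0.05j + 0.15k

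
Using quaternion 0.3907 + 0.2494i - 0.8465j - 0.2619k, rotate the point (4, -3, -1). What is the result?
(-0.836, -4.971, 0.766)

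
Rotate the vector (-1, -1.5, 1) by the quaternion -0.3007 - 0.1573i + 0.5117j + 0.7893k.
(-0.257, 1.792, -0.986)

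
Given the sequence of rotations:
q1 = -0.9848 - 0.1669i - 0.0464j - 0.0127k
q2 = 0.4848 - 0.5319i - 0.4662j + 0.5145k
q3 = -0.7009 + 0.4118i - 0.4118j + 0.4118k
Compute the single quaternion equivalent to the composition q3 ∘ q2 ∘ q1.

q2 · q1 = -0.5813 + 0.4727i + 0.344j - 0.566k
q3 · q2 · q1 = 0.5875 - 0.4793i + 0.426j + 0.4936k
0.5875 - 0.4793i + 0.426j + 0.4936k


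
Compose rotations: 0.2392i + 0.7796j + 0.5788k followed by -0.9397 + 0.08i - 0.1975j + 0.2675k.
-0.02 - 0.5476i - 0.7149j - 0.4343k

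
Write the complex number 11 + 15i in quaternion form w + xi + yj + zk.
11 + 15i + 0j + 0k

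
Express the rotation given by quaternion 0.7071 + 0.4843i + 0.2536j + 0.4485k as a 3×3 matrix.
[[0.4691, -0.3886, 0.7931], [0.8799, 0.1286, -0.4574], [0.0758, 0.9124, 0.4023]]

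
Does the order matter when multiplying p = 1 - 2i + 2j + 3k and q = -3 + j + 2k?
Yes: pq = -11 + 7i - j - 9k ≠ -11 + 5i - 9j - 5k = qp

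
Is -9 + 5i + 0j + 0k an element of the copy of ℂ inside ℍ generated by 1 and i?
Yes. The quaternion -9 + 5i has j- and k-coefficients y = z = 0, so it lies in the complex subalgebra spanned by 1 and i.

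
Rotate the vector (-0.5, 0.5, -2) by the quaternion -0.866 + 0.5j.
(1.482, 0.5, -1.433)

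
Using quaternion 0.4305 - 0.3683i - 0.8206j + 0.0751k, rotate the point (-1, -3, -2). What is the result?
(0.262, -3.209, 1.906)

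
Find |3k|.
3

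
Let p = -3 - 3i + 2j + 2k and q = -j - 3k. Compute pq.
8 - 4i - 6j + 12k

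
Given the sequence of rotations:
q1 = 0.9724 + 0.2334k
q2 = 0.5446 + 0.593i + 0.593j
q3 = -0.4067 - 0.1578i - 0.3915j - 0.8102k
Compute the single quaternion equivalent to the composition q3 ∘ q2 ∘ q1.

q2 · q1 = 0.5296 + 0.715i + 0.4382j + 0.1271k
q3 · q2 · q1 = 0.172 - 0.0691i - 0.9448j - 0.27k
0.172 - 0.0691i - 0.9448j - 0.27k


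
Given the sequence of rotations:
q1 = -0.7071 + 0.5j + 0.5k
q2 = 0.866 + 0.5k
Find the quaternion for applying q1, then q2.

q2 · q1 = -0.8623 - 0.25i + 0.433j + 0.0795k
-0.8623 - 0.25i + 0.433j + 0.0795k


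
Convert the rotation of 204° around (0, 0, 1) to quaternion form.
-0.2079 + 0.9781k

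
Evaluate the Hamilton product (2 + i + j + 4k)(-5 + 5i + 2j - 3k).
-5 - 6i + 22j - 29k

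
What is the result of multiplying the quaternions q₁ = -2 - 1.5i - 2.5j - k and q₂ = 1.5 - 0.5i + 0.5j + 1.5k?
-1 - 4.5i - 2j - 6.5k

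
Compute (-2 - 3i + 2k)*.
-2 + 3i - 2k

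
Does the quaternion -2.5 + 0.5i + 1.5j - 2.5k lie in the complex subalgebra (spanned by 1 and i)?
No. The quaternion -2.5 + 0.5i + 1.5j - 2.5k has j-coefficient y = 1.5 and k-coefficient z = -2.5, not both zero, so it does not lie in the complex subalgebra spanned by 1 and i.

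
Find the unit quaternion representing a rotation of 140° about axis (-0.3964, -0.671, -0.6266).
0.342 - 0.3725i - 0.6305j - 0.5888k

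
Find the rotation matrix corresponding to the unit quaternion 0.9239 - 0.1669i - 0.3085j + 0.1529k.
[[0.7629, -0.1796, -0.6211], [0.3855, 0.8975, 0.2141], [0.519, -0.4027, 0.7539]]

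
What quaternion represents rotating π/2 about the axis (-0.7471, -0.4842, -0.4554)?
0.7071 - 0.5283i - 0.3424j - 0.322k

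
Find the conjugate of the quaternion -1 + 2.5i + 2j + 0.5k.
-1 - 2.5i - 2j - 0.5k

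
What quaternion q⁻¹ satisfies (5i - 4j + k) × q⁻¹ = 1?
-0.119i + 0.0952j - 0.0238k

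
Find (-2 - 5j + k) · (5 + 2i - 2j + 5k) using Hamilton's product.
-25 - 27i - 19j + 5k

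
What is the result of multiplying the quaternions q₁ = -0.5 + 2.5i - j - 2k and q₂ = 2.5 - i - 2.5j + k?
0.75 + 0.75i - 1.75j - 12.75k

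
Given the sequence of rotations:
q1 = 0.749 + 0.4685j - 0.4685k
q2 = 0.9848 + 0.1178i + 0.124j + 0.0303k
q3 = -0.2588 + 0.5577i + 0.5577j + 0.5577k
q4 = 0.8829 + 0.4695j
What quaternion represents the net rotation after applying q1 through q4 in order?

q2 · q1 = 0.6937 + 0.0159i + 0.6094j - 0.3835k
q3 · q2 · q1 = -0.3144 - 0.171i + 0.4519j + 0.8171k
q4 · q3 · q2 · q1 = -0.4898 + 0.2327i + 0.2514j + 0.8017k
-0.4898 + 0.2327i + 0.2514j + 0.8017k


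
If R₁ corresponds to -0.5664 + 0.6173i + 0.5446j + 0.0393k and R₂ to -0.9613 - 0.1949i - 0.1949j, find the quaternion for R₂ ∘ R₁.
0.7709 - 0.4907i - 0.4055j - 0.0236k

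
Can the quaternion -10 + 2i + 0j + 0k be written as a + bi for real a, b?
Yes. The quaternion -10 + 2i has j- and k-coefficients y = z = 0, so it lies in the complex subalgebra spanned by 1 and i.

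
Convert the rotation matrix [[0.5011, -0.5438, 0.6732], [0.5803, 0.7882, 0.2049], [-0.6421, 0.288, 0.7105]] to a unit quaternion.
0.866 + 0.024i + 0.3797j + 0.3245k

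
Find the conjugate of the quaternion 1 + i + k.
1 - i - k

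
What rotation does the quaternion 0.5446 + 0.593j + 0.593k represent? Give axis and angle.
axis = (0, √2/2, √2/2), θ = 114°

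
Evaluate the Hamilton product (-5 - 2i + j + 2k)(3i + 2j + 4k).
-4 - 15i + 4j - 27k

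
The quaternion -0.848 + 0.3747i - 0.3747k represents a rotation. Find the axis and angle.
axis = (√2/2, 0, -√2/2), θ = 296°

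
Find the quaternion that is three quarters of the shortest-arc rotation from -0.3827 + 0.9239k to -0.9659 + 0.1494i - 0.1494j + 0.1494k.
-0.9015 + 0.1218i - 0.1218j + 0.397k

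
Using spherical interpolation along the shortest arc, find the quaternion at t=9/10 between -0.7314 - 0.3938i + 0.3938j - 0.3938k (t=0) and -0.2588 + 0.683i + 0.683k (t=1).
0.1507 - 0.6981i + 0.0509j - 0.6981k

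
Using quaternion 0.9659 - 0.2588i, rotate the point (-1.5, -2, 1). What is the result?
(-1.5, -1.232, 1.866)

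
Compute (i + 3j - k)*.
-i - 3j + k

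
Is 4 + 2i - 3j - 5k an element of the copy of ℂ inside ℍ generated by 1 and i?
No. The quaternion 4 + 2i - 3j - 5k has j-coefficient y = -3 and k-coefficient z = -5, not both zero, so it does not lie in the complex subalgebra spanned by 1 and i.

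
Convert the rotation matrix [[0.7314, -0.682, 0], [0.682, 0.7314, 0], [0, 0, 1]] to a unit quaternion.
0.9304 + 0.3665k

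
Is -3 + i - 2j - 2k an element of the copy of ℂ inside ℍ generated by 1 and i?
No. The quaternion -3 + i - 2j - 2k has j-coefficient y = -2 and k-coefficient z = -2, not both zero, so it does not lie in the complex subalgebra spanned by 1 and i.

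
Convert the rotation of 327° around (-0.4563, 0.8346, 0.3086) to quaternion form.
-0.9588 - 0.1296i + 0.237j + 0.0876k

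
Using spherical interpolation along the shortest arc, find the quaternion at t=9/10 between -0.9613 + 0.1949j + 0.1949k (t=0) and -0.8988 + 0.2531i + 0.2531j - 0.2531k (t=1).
-0.9169 + 0.2298i + 0.2503j - 0.2094k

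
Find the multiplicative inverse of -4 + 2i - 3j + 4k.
-0.0889 - 0.0444i + 0.0667j - 0.0889k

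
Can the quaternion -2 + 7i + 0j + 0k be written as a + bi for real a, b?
Yes. The quaternion -2 + 7i has j- and k-coefficients y = z = 0, so it lies in the complex subalgebra spanned by 1 and i.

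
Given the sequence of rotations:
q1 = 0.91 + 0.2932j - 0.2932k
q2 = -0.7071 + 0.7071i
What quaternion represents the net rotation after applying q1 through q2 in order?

q2 · q1 = -0.6435 + 0.6435i + 0.4146k
-0.6435 + 0.6435i + 0.4146k


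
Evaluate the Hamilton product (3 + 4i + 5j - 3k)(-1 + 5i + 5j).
-48 + 26i - 5j - 2k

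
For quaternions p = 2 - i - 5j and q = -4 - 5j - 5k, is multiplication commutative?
No: pq = -33 + 29i + 5j - 5k ≠ -33 - 21i + 15j - 15k = qp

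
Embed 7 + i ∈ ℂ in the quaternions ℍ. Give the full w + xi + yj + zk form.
7 + i + 0j + 0k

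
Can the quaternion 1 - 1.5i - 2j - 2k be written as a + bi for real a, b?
No. The quaternion 1 - 1.5i - 2j - 2k has j-coefficient y = -2 and k-coefficient z = -2, not both zero, so it does not lie in the complex subalgebra spanned by 1 and i.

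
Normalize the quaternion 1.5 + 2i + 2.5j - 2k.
0.3693 + 0.4924i + 0.6155j - 0.4924k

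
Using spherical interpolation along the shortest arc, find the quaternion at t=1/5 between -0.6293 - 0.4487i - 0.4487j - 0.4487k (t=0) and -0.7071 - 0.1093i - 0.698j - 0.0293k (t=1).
-0.6652 - 0.3904i - 0.5154j - 0.3734k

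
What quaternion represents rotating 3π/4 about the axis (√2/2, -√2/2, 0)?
0.3827 + 0.6533i - 0.6533j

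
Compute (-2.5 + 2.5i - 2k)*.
-2.5 - 2.5i + 2k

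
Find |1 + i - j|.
√3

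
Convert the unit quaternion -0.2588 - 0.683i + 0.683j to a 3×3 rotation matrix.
[[0.067, -0.933, -0.3535], [-0.933, 0.067, -0.3535], [0.3535, 0.3535, -0.866]]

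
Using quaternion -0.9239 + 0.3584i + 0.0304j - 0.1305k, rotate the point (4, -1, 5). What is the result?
(3.327, 3.614, 4.227)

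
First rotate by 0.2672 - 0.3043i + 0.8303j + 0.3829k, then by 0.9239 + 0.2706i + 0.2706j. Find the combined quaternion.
0.1045 - 0.1052i + 0.7358j + 0.6608k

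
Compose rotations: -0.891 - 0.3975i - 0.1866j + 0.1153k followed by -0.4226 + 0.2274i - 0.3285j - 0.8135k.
0.4994 - 0.2243i + 0.6687j + 0.5031k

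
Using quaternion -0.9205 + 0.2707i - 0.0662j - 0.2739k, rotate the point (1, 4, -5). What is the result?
(-1.187, 0.609, -6.342)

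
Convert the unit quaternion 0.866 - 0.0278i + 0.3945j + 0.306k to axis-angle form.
axis = (-0.0556, 0.7889, 0.612), θ = π/3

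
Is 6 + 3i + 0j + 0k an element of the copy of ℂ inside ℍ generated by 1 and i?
Yes. The quaternion 6 + 3i has j- and k-coefficients y = z = 0, so it lies in the complex subalgebra spanned by 1 and i.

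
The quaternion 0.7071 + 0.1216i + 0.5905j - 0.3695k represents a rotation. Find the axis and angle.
axis = (0.172, 0.8351, -0.5225), θ = π/2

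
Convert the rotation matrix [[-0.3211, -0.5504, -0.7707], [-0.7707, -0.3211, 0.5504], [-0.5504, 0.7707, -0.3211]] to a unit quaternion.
-0.0958 - 0.5747i + 0.5747j + 0.5747k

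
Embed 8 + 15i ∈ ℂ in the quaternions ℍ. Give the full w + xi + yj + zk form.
8 + 15i + 0j + 0k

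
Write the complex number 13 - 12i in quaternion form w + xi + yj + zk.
13 - 12i + 0j + 0k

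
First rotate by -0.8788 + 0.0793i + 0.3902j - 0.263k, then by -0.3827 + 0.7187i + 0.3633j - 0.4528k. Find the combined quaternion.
0.0185 - 0.5808i - 0.3155j + 0.7502k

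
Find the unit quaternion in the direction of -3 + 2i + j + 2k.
-0.7071 + 0.4714i + 0.2357j + 0.4714k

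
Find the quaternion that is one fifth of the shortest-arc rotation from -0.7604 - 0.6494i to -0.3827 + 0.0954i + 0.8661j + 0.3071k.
-0.79 - 0.5598i + 0.2356j + 0.0835k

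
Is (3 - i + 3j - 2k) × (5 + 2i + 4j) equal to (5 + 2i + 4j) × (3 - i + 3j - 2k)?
No: pq = 5 + 9i + 23j - 20k ≠ 5 - 7i + 31j = qp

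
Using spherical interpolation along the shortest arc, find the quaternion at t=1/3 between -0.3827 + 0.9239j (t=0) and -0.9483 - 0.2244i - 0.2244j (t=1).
-0.7496 - 0.1032i + 0.6538j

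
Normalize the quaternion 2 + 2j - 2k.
0.5774 + 0.5774j - 0.5774k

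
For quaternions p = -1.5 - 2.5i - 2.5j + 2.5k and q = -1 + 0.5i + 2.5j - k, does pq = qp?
No: pq = 11.5 - 2i - 2.5j - 6k ≠ 11.5 + 5.5i + 4k = qp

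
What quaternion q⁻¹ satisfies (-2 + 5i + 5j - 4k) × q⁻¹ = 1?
-0.0286 - 0.0714i - 0.0714j + 0.0571k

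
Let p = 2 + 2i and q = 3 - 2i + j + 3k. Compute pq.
10 + 2i - 4j + 8k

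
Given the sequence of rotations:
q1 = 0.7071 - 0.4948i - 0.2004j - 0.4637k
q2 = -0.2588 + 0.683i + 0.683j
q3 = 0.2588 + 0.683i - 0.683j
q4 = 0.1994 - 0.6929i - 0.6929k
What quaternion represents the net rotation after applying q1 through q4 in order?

q2 · q1 = 0.2918 + 0.2943i + 0.8515j + 0.3211k
q3 · q2 · q1 = 0.4561 + 0.0562i - 0.1982j + 0.8657k
q4 · q3 · q2 · q1 = 0.7297 - 0.4422i + 0.5214j - 0.0061k
0.7297 - 0.4422i + 0.5214j - 0.0061k


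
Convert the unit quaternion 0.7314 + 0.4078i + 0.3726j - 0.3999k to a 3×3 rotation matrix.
[[0.4025, 0.8889, 0.2189], [-0.2811, 0.3476, -0.8945], [-0.8712, 0.2985, 0.3897]]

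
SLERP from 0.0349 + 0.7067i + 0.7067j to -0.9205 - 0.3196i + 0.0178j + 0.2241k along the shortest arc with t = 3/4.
0.8066 + 0.5127i + 0.2213j - 0.1935k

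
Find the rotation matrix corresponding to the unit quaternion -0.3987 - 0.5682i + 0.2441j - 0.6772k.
[[-0.0364, -0.8174, 0.5749], [0.2626, -0.5629, -0.7837], [0.9642, 0.1225, 0.2351]]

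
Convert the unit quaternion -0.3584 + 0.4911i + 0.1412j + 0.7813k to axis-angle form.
axis = (0.526, 0.1512, 0.8369), θ = 222°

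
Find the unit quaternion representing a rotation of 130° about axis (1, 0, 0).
0.4226 + 0.9063i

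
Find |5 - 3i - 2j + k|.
√39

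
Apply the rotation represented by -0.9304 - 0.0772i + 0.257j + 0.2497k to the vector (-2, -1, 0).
(-1.911, 0.145, -1.151)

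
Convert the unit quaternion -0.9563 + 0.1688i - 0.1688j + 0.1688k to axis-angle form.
axis = (√3/3, -√3/3, √3/3), θ = 326°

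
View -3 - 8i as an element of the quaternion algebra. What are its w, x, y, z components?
-3 - 8i + 0j + 0k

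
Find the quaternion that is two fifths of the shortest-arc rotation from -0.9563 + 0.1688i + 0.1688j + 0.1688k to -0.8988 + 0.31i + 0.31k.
-0.9414 + 0.2273i + 0.1021j + 0.2273k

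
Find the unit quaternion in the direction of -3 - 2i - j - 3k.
-0.6255 - 0.417i - 0.2085j - 0.6255k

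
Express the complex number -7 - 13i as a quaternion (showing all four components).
-7 - 13i + 0j + 0k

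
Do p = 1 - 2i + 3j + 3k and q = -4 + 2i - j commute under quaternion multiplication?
No: pq = 3 + 13i - 7j - 16k ≠ 3 + 7i - 19j - 8k = qp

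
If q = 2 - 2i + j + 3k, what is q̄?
2 + 2i - j - 3k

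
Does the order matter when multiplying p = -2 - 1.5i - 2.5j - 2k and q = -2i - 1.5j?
Yes: pq = -6.75 + i + 7j - 2.75k ≠ -6.75 + 7i - j + 2.75k = qp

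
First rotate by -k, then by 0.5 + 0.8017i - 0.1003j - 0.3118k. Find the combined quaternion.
-0.3118 + 0.1003i + 0.8017j - 0.5k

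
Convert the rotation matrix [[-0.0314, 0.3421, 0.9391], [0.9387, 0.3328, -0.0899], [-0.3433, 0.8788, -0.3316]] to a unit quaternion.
0.4924 + 0.4918i + 0.6511j + 0.3029k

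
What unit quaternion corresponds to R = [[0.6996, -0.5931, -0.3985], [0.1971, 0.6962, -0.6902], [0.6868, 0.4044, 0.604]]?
0.866 + 0.316i - 0.3133j + 0.2281k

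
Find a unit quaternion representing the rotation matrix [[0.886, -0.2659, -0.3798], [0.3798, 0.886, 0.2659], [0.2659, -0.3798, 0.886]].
0.9563 - 0.1688i - 0.1688j + 0.1688k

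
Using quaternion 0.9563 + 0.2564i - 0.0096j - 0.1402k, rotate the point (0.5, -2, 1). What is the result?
(-0.136, -2.283, -0.145)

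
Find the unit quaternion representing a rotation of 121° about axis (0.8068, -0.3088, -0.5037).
0.4924 + 0.7022i - 0.2688j - 0.4384k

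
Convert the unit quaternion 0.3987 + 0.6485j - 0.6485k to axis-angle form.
axis = (0, √2/2, -√2/2), θ = 133°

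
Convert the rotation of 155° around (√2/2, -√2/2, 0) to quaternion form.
0.2164 + 0.6903i - 0.6903j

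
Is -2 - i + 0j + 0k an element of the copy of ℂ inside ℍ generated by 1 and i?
Yes. The quaternion -2 - i has j- and k-coefficients y = z = 0, so it lies in the complex subalgebra spanned by 1 and i.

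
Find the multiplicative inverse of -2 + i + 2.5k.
-0.1778 - 0.0889i - 0.2222k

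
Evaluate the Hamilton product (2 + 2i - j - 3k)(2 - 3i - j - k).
6 - 4i + 7j - 13k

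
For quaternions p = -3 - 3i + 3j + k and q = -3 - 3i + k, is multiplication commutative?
No: pq = -1 + 21i - 9j + 3k ≠ -1 + 15i - 9j - 15k = qp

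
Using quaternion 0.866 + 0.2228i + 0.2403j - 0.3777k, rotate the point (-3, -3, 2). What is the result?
(-3.586, -1.34, 2.711)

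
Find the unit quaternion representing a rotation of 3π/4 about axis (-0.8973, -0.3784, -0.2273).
0.3827 - 0.829i - 0.3496j - 0.21k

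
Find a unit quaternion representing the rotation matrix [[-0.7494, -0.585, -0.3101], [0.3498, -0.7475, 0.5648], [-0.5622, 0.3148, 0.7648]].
0.2588 - 0.2415i + 0.2435j + 0.903k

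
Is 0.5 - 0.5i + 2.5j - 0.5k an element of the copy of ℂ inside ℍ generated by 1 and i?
No. The quaternion 0.5 - 0.5i + 2.5j - 0.5k has j-coefficient y = 2.5 and k-coefficient z = -0.5, not both zero, so it does not lie in the complex subalgebra spanned by 1 and i.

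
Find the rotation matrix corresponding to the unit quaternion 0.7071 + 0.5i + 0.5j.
[[0.5, 0.5, 0.7071], [0.5, 0.5, -0.7071], [-0.7071, 0.7071, 0]]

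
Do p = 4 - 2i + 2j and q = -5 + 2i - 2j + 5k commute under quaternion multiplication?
No: pq = -12 + 28i - 8j + 20k ≠ -12 + 8i - 28j + 20k = qp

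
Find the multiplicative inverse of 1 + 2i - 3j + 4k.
0.0333 - 0.0667i + 0.1j - 0.1333k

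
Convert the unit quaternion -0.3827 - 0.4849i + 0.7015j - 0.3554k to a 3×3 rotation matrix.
[[-0.2368, -0.9523, -0.1923], [-0.4083, 0.2771, -0.8698], [0.8816, -0.1275, -0.4545]]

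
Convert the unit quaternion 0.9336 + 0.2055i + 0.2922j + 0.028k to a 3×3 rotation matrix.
[[0.8277, 0.0678, 0.5571], [0.1724, 0.914, -0.3673], [-0.5341, 0.4001, 0.7448]]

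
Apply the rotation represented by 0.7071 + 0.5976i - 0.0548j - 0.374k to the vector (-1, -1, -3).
(0.396, 3.001, -1.356)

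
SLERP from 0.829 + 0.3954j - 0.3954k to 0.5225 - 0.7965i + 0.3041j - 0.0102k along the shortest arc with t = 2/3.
0.7026 - 0.5829i + 0.3753j - 0.1602k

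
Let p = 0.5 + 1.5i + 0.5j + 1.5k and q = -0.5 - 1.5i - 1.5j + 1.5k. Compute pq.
0.5 + 1.5i - 5.5j - 1.5k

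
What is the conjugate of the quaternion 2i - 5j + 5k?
-2i + 5j - 5k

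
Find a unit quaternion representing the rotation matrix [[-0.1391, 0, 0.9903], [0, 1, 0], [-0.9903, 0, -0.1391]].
0.6561 + 0.7547j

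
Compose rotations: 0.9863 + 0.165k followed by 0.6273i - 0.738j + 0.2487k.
-0.041 + 0.4969i - 0.8314j + 0.2453k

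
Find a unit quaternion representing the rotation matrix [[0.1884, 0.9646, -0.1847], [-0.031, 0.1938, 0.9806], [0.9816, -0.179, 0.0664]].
0.6018 - 0.4817i - 0.4845j - 0.4136k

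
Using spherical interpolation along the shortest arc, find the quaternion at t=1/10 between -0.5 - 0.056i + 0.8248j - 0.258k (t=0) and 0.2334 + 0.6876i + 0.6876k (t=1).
-0.505 - 0.1427i + 0.7828j - 0.3344k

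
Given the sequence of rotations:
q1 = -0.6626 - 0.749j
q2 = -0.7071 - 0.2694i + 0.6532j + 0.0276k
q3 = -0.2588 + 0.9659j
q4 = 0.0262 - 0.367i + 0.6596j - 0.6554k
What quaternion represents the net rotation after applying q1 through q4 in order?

q2 · q1 = 0.9578 + 0.1992i + 0.0968j + 0.1835k
q3 · q2 · q1 = -0.3414 + 0.1257i + 0.9001j - 0.2399k
q4 · q3 · q2 · q1 = -0.7137 + 0.5603i - 0.372j - 0.1958k
-0.7137 + 0.5603i - 0.372j - 0.1958k


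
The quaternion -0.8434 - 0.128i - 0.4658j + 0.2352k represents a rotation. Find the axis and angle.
axis = (-0.2382, -0.867, 0.4378), θ = 295°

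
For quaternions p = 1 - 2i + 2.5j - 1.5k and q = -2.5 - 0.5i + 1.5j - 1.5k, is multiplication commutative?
No: pq = -9.5 + 3i - 7j + 0.5k ≠ -9.5 + 6i - 2.5j + 4k = qp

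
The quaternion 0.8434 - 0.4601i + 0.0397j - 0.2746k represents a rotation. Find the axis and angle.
axis = (-0.8563, 0.0739, -0.5111), θ = 65°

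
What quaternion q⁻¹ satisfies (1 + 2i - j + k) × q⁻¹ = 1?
0.1429 - 0.2857i + 0.1429j - 0.1429k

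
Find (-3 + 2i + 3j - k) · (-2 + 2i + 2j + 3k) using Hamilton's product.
-1 + i - 20j - 9k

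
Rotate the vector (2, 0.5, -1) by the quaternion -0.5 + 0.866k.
(-0.567, -1.982, -1)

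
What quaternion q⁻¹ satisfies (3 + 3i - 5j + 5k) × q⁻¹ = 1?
0.0441 - 0.0441i + 0.0735j - 0.0735k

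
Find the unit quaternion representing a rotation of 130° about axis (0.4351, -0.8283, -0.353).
0.4226 + 0.3943i - 0.7507j - 0.3199k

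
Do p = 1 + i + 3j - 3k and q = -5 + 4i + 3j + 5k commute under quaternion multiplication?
No: pq = -3 + 23i - 29j + 11k ≠ -3 - 25i + 5j + 29k = qp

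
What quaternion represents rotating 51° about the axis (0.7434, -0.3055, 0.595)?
0.9026 + 0.32i - 0.1315j + 0.2562k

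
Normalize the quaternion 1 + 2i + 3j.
0.2673 + 0.5345i + 0.8018j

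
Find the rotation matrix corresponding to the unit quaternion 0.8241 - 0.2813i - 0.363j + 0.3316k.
[[0.5165, -0.3423, -0.7849], [0.7508, 0.6218, 0.2229], [0.4117, -0.7044, 0.5782]]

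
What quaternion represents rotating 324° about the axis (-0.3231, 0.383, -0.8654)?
-0.9511 - 0.0998i + 0.1184j - 0.2674k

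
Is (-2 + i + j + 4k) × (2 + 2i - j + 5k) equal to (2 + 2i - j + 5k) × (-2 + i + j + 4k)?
No: pq = -25 + 7i + 7j - 5k ≠ -25 - 11i + j + k = qp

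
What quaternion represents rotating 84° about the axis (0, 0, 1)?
0.7431 + 0.6691k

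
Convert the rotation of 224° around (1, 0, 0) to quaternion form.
-0.3746 + 0.9272i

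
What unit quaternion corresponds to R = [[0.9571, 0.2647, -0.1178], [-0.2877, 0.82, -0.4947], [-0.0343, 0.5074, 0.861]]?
0.9537 + 0.2627i - 0.0219j - 0.1448k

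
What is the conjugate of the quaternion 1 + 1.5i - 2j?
1 - 1.5i + 2j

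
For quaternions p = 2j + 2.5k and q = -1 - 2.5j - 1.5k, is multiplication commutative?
No: pq = 8.75 + 3.25i - 2j - 2.5k ≠ 8.75 - 3.25i - 2j - 2.5k = qp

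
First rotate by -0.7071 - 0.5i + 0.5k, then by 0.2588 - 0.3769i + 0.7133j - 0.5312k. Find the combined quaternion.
-0.1058 + 0.4938i - 0.0503j + 0.8617k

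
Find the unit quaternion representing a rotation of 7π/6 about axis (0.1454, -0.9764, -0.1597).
-0.2588 + 0.1404i - 0.9431j - 0.1543k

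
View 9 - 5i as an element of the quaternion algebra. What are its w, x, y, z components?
9 - 5i + 0j + 0k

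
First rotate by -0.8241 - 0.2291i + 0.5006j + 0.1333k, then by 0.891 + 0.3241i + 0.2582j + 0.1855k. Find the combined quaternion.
-0.814 - 0.5297i + 0.1476j + 0.1873k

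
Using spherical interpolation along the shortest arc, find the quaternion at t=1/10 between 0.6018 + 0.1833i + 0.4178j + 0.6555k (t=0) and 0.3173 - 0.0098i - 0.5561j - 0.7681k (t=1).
0.5224 + 0.1717i + 0.4545j + 0.7008k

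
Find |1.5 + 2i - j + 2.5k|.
3.674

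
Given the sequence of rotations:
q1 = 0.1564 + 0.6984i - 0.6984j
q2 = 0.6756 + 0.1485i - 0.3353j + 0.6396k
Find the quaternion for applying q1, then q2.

q2 · q1 = -0.2322 + 0.9418i - 0.0776j + 0.2305k
-0.2322 + 0.9418i - 0.0776j + 0.2305k


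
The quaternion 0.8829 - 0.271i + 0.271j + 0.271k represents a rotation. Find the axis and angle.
axis = (-√3/3, √3/3, √3/3), θ = 56°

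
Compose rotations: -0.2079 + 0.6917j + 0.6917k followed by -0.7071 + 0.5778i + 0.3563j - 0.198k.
0.0375 + 0.2633i - 0.9628j - 0.0483k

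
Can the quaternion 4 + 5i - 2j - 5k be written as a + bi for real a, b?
No. The quaternion 4 + 5i - 2j - 5k has j-coefficient y = -2 and k-coefficient z = -5, not both zero, so it does not lie in the complex subalgebra spanned by 1 and i.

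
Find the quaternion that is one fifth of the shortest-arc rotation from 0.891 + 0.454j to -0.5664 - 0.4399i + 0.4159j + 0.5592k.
0.9376 + 0.1147i + 0.2941j - 0.1457k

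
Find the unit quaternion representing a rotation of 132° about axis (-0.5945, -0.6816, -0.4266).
0.4067 - 0.5431i - 0.6227j - 0.3897k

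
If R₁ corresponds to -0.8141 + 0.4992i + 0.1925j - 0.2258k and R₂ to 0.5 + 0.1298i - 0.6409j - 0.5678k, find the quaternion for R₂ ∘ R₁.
-0.4767 + 0.3979i + 0.3639j + 0.6943k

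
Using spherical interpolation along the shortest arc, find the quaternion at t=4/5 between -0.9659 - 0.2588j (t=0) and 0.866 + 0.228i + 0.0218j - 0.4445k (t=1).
-0.9103 - 0.1861i - 0.0723j + 0.3627k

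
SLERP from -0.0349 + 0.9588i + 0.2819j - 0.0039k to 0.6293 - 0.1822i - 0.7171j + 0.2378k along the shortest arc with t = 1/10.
-0.1123 + 0.927i + 0.3563j - 0.0337k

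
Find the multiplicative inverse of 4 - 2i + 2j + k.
0.16 + 0.08i - 0.08j - 0.04k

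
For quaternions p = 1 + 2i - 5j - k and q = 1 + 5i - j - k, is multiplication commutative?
No: pq = -15 + 11i - 9j + 21k ≠ -15 + 3i - 3j - 25k = qp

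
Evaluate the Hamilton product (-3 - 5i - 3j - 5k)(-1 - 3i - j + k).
-10 + 6i + 26j - 2k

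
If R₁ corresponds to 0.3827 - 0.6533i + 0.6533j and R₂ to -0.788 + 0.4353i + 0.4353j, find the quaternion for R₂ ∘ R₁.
-0.3016 + 0.6814i - 0.3482j + 0.5688k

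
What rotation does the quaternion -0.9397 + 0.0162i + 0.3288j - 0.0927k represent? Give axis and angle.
axis = (0.0474, 0.9614, -0.2711), θ = 320°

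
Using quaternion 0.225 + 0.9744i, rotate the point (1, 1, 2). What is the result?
(1, -1.776, -1.359)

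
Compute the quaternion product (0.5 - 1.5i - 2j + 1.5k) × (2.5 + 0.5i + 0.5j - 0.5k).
3.75 - 3.25i - 4.75j + 3.75k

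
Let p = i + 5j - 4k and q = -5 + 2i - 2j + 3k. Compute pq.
20 + 2i - 36j + 8k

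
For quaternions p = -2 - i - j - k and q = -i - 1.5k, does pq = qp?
No: pq = -2.5 + 3.5i - 0.5j + 2k ≠ -2.5 + 0.5i + 0.5j + 4k = qp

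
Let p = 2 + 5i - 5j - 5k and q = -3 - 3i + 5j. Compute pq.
34 + 4i + 40j + 25k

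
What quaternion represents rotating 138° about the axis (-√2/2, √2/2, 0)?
0.3584 - 0.6601i + 0.6601j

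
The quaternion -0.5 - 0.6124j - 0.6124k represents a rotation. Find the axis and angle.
axis = (0, -√2/2, -√2/2), θ = 4π/3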